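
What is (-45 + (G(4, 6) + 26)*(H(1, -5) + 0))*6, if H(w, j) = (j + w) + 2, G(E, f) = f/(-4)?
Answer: -564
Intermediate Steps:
G(E, f) = -f/4 (G(E, f) = f*(-¼) = -f/4)
H(w, j) = 2 + j + w
(-45 + (G(4, 6) + 26)*(H(1, -5) + 0))*6 = (-45 + (-¼*6 + 26)*((2 - 5 + 1) + 0))*6 = (-45 + (-3/2 + 26)*(-2 + 0))*6 = (-45 + (49/2)*(-2))*6 = (-45 - 49)*6 = -94*6 = -564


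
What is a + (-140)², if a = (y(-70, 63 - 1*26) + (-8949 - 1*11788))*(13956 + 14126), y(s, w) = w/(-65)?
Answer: -37851633244/65 ≈ -5.8233e+8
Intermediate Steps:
y(s, w) = -w/65 (y(s, w) = w*(-1/65) = -w/65)
a = -37852907244/65 (a = (-(63 - 1*26)/65 + (-8949 - 1*11788))*(13956 + 14126) = (-(63 - 26)/65 + (-8949 - 11788))*28082 = (-1/65*37 - 20737)*28082 = (-37/65 - 20737)*28082 = -1347942/65*28082 = -37852907244/65 ≈ -5.8235e+8)
a + (-140)² = -37852907244/65 + (-140)² = -37852907244/65 + 19600 = -37851633244/65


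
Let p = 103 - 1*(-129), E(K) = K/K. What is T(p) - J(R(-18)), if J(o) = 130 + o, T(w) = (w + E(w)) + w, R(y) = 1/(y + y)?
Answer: 12061/36 ≈ 335.03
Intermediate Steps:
R(y) = 1/(2*y)
E(K) = 1
p = 232 (p = 103 + 129 = 232)
T(w) = 1 + 2*w (T(w) = (w + 1) + w = (1 + w) + w = 1 + 2*w)
T(p) - J(R(-18)) = (1 + 2*232) - (130 + (½)/(-18)) = (1 + 464) - (130 + (½)*(-1/18)) = 465 - (130 - 1/36) = 465 - 1*4679/36 = 465 - 4679/36 = 12061/36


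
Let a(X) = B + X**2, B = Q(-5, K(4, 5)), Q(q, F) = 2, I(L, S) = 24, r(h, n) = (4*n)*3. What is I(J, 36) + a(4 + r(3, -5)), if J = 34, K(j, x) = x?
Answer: 3162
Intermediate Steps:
r(h, n) = 12*n
B = 2
a(X) = 2 + X**2
I(J, 36) + a(4 + r(3, -5)) = 24 + (2 + (4 + 12*(-5))**2) = 24 + (2 + (4 - 60)**2) = 24 + (2 + (-56)**2) = 24 + (2 + 3136) = 24 + 3138 = 3162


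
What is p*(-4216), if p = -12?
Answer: 50592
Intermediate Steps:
p*(-4216) = -12*(-4216) = 50592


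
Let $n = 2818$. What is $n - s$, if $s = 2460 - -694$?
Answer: $-336$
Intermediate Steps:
$s = 3154$ ($s = 2460 + 694 = 3154$)
$n - s = 2818 - 3154 = -336$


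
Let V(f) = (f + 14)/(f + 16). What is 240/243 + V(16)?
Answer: 2495/1296 ≈ 1.9252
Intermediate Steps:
V(f) = (14 + f)/(16 + f)
240/243 + V(16) = 240/243 + (14 + 16)/(16 + 16) = 240*(1/243) + 30/32 = 80/81 + (1/32)*30 = 80/81 + 15/16 = 2495/1296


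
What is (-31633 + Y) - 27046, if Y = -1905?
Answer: -60584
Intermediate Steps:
(-31633 + Y) - 27046 = (-31633 - 1905) - 27046 = -33538 - 27046 = -60584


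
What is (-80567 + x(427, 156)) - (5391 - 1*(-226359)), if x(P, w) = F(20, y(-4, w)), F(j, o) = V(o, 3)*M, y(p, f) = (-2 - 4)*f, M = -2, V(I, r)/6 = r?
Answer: -312353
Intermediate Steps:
V(I, r) = 6*r
y(p, f) = -6*f
F(j, o) = -36 (F(j, o) = (6*3)*(-2) = 18*(-2) = -36)
x(P, w) = -36
(-80567 + x(427, 156)) - (5391 - 1*(-226359)) = (-80567 - 36) - (5391 - 1*(-226359)) = -80603 - (5391 + 226359) = -80603 - 1*231750 = -80603 - 231750 = -312353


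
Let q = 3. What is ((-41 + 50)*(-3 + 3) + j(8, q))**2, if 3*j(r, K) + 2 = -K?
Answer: 25/9 ≈ 2.7778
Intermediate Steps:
j(r, K) = -2/3 - K/3 (j(r, K) = -2/3 + (-K)/3 = -2/3 - K/3)
((-41 + 50)*(-3 + 3) + j(8, q))**2 = ((-41 + 50)*(-3 + 3) + (-2/3 - 1/3*3))**2 = (9*0 + (-2/3 - 1))**2 = (0 - 5/3)**2 = (-5/3)**2 = 25/9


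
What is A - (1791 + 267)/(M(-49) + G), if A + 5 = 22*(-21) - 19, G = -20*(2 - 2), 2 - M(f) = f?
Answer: -8948/17 ≈ -526.35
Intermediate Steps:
M(f) = 2 - f
G = 0 (G = -20*0 = 0)
A = -486 (A = -5 + (22*(-21) - 19) = -5 + (-462 - 19) = -5 - 481 = -486)
A - (1791 + 267)/(M(-49) + G) = -486 - (1791 + 267)/((2 - 1*(-49)) + 0) = -486 - 2058/((2 + 49) + 0) = -486 - 2058/(51 + 0) = -486 - 2058/51 = -486 - 1*686/17 = -486 - 686/17 = -8948/17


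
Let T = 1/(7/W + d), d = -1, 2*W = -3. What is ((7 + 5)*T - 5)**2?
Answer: 14641/289 ≈ 50.661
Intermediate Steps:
W = -3/2 (W = (1/2)*(-3) = -3/2 ≈ -1.5000)
T = -3/17 (T = 1/(7/(-3/2) - 1) = 1/(7*(-2/3) - 1) = 1/(-14/3 - 1) = 1/(-17/3) = -3/17 ≈ -0.17647)
((7 + 5)*T - 5)**2 = ((7 + 5)*(-3/17) - 5)**2 = (12*(-3/17) - 5)**2 = (-36/17 - 5)**2 = (-121/17)**2 = 14641/289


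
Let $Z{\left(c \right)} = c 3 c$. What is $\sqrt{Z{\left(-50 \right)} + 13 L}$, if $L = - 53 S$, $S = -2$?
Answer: $\sqrt{8878} \approx 94.223$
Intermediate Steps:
$L = 106$ ($L = \left(-53\right) \left(-2\right) = 106$)
$Z{\left(c \right)} = 3 c^{2}$ ($Z{\left(c \right)} = 3 c c = 3 c^{2}$)
$\sqrt{Z{\left(-50 \right)} + 13 L} = \sqrt{3 \left(-50\right)^{2} + 13 \cdot 106} = \sqrt{3 \cdot 2500 + 1378} = \sqrt{7500 + 1378} = \sqrt{8878}$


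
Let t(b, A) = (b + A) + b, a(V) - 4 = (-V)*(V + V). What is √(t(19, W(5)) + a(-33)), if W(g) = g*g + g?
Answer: 9*I*√26 ≈ 45.891*I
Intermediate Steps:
W(g) = g + g² (W(g) = g² + g = g + g²)
a(V) = 4 - 2*V² (a(V) = 4 + (-V)*(V + V) = 4 + (-V)*(2*V) = 4 - 2*V²)
t(b, A) = A + 2*b (t(b, A) = (A + b) + b = A + 2*b)
√(t(19, W(5)) + a(-33)) = √((5*(1 + 5) + 2*19) + (4 - 2*(-33)²)) = √((5*6 + 38) + (4 - 2*1089)) = √((30 + 38) + (4 - 2178)) = √(68 - 2174) = √(-2106) = 9*I*√26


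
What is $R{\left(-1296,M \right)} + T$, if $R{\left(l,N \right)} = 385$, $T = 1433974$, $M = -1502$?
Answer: $1434359$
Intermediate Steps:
$R{\left(-1296,M \right)} + T = 385 + 1433974 = 1434359$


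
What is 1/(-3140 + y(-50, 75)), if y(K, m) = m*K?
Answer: -1/6890 ≈ -0.00014514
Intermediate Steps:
y(K, m) = K*m
1/(-3140 + y(-50, 75)) = 1/(-3140 - 50*75) = 1/(-3140 - 3750) = 1/(-6890) = -1/6890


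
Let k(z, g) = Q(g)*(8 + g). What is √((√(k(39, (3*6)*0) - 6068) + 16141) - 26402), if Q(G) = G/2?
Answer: √(-10261 + 2*I*√1517) ≈ 0.3845 + 101.3*I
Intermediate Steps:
Q(G) = G/2 (Q(G) = G*(½) = G/2)
k(z, g) = g*(8 + g)/2 (k(z, g) = (g/2)*(8 + g) = g*(8 + g)/2)
√((√(k(39, (3*6)*0) - 6068) + 16141) - 26402) = √((√(((3*6)*0)*(8 + (3*6)*0)/2 - 6068) + 16141) - 26402) = √((√((18*0)*(8 + 18*0)/2 - 6068) + 16141) - 26402) = √((√((½)*0*(8 + 0) - 6068) + 16141) - 26402) = √((√((½)*0*8 - 6068) + 16141) - 26402) = √((√(0 - 6068) + 16141) - 26402) = √((√(-6068) + 16141) - 26402) = √((2*I*√1517 + 16141) - 26402) = √((16141 + 2*I*√1517) - 26402) = √(-10261 + 2*I*√1517)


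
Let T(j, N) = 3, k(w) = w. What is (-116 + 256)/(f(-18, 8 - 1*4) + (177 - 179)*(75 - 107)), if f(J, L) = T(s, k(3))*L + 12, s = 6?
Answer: 35/22 ≈ 1.5909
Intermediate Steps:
f(J, L) = 12 + 3*L (f(J, L) = 3*L + 12 = 12 + 3*L)
(-116 + 256)/(f(-18, 8 - 1*4) + (177 - 179)*(75 - 107)) = (-116 + 256)/((12 + 3*(8 - 1*4)) + (177 - 179)*(75 - 107)) = 140/((12 + 3*(8 - 4)) - 2*(-32)) = 140/((12 + 3*4) + 64) = 140/((12 + 12) + 64) = 140/(24 + 64) = 140/88 = 140*(1/88) = 35/22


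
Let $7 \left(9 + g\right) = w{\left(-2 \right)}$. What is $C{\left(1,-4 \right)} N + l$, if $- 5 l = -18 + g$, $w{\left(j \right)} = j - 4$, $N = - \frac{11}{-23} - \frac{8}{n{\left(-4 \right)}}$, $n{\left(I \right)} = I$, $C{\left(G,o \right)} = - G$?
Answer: $\frac{498}{161} \approx 3.0932$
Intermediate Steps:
$N = \frac{57}{23}$ ($N = - \frac{11}{-23} - \frac{8}{-4} = \left(-11\right) \left(- \frac{1}{23}\right) - -2 = \frac{11}{23} + 2 = \frac{57}{23} \approx 2.4783$)
$w{\left(j \right)} = -4 + j$ ($w{\left(j \right)} = j - 4 = -4 + j$)
$g = - \frac{69}{7}$ ($g = -9 + \frac{-4 - 2}{7} = -9 + \frac{1}{7} \left(-6\right) = -9 - \frac{6}{7} = - \frac{69}{7} \approx -9.8571$)
$l = \frac{39}{7}$ ($l = - \frac{-18 - \frac{69}{7}}{5} = \left(- \frac{1}{5}\right) \left(- \frac{195}{7}\right) = \frac{39}{7} \approx 5.5714$)
$C{\left(1,-4 \right)} N + l = \left(-1\right) 1 \cdot \frac{57}{23} + \frac{39}{7} = \left(-1\right) \frac{57}{23} + \frac{39}{7} = - \frac{57}{23} + \frac{39}{7} = \frac{498}{161}$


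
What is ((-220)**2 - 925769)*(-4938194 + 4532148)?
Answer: 356252172974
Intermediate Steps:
((-220)**2 - 925769)*(-4938194 + 4532148) = (48400 - 925769)*(-406046) = -877369*(-406046) = 356252172974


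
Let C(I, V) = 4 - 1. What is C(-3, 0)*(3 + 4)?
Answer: 21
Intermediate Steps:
C(I, V) = 3
C(-3, 0)*(3 + 4) = 3*(3 + 4) = 3*7 = 21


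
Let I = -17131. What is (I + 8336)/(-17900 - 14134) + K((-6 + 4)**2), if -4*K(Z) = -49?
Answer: 802423/64068 ≈ 12.525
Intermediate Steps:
K(Z) = 49/4 (K(Z) = -1/4*(-49) = 49/4)
(I + 8336)/(-17900 - 14134) + K((-6 + 4)**2) = (-17131 + 8336)/(-17900 - 14134) + 49/4 = -8795/(-32034) + 49/4 = -8795*(-1/32034) + 49/4 = 8795/32034 + 49/4 = 802423/64068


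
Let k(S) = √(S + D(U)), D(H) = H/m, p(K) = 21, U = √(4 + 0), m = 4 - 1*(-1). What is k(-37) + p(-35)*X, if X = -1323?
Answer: -27783 + I*√915/5 ≈ -27783.0 + 6.0498*I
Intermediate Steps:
m = 5 (m = 4 + 1 = 5)
U = 2 (U = √4 = 2)
D(H) = H/5
k(S) = √(⅖ + S) (k(S) = √(S + (⅕)*2) = √(S + ⅖) = √(⅖ + S))
k(-37) + p(-35)*X = √(10 + 25*(-37))/5 + 21*(-1323) = √(10 - 925)/5 - 27783 = √(-915)/5 - 27783 = (I*√915)/5 - 27783 = I*√915/5 - 27783 = -27783 + I*√915/5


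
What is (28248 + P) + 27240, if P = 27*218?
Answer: 61374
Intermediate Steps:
P = 5886
(28248 + P) + 27240 = (28248 + 5886) + 27240 = 34134 + 27240 = 61374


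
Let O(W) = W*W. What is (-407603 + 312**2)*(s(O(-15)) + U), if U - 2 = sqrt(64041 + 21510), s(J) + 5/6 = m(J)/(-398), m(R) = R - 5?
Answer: -227419847/1194 - 310259*sqrt(85551) ≈ -9.0938e+7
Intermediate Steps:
m(R) = -5 + R
O(W) = W**2
s(J) = -490/597 - J/398 (s(J) = -5/6 + (-5 + J)/(-398) = -5/6 + (-5 + J)*(-1/398) = -5/6 + (5/398 - J/398) = -490/597 - J/398)
U = 2 + sqrt(85551) (U = 2 + sqrt(64041 + 21510) = 2 + sqrt(85551) ≈ 294.49)
(-407603 + 312**2)*(s(O(-15)) + U) = (-407603 + 312**2)*((-490/597 - 1/398*(-15)**2) + (2 + sqrt(85551))) = (-407603 + 97344)*((-490/597 - 1/398*225) + (2 + sqrt(85551))) = -310259*((-490/597 - 225/398) + (2 + sqrt(85551))) = -310259*(-1655/1194 + (2 + sqrt(85551))) = -310259*(733/1194 + sqrt(85551)) = -227419847/1194 - 310259*sqrt(85551)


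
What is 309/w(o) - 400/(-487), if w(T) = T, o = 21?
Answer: 52961/3409 ≈ 15.536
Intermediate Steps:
309/w(o) - 400/(-487) = 309/21 - 400/(-487) = 309*(1/21) - 400*(-1/487) = 103/7 + 400/487 = 52961/3409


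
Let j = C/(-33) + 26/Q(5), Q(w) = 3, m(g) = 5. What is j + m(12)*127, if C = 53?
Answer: 21188/33 ≈ 642.06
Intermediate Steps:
j = 233/33 (j = 53/(-33) + 26/3 = 53*(-1/33) + 26*(⅓) = -53/33 + 26/3 = 233/33 ≈ 7.0606)
j + m(12)*127 = 233/33 + 5*127 = 233/33 + 635 = 21188/33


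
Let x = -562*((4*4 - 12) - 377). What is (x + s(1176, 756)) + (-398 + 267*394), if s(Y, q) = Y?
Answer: 315602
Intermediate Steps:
x = 209626 (x = -562*((16 - 12) - 377) = -562*(4 - 377) = -562*(-373) = 209626)
(x + s(1176, 756)) + (-398 + 267*394) = (209626 + 1176) + (-398 + 267*394) = 210802 + (-398 + 105198) = 210802 + 104800 = 315602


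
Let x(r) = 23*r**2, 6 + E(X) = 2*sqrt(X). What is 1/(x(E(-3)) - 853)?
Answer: I/(-301*I + 552*sqrt(3)) ≈ -0.00029959 + 0.00095161*I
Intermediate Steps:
E(X) = -6 + 2*sqrt(X)
1/(x(E(-3)) - 853) = 1/(23*(-6 + 2*sqrt(-3))**2 - 853) = 1/(23*(-6 + 2*(I*sqrt(3)))**2 - 853) = 1/(23*(-6 + 2*I*sqrt(3))**2 - 853) = 1/(-853 + 23*(-6 + 2*I*sqrt(3))**2)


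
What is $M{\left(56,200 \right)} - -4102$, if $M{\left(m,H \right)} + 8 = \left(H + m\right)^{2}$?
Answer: $69630$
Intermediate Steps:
$M{\left(m,H \right)} = -8 + \left(H + m\right)^{2}$
$M{\left(56,200 \right)} - -4102 = \left(-8 + \left(200 + 56\right)^{2}\right) - -4102 = \left(-8 + 256^{2}\right) + 4102 = \left(-8 + 65536\right) + 4102 = 65528 + 4102 = 69630$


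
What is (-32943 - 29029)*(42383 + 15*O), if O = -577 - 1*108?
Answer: -1989796976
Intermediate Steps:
O = -685 (O = -577 - 108 = -685)
(-32943 - 29029)*(42383 + 15*O) = (-32943 - 29029)*(42383 + 15*(-685)) = -61972*(42383 - 10275) = -61972*32108 = -1989796976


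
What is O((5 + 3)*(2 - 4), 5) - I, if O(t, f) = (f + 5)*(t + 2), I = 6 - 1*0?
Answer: -146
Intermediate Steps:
I = 6 (I = 6 + 0 = 6)
O(t, f) = (2 + t)*(5 + f) (O(t, f) = (5 + f)*(2 + t) = (2 + t)*(5 + f))
O((5 + 3)*(2 - 4), 5) - I = (10 + 2*5 + 5*((5 + 3)*(2 - 4)) + 5*((5 + 3)*(2 - 4))) - 1*6 = (10 + 10 + 5*(8*(-2)) + 5*(8*(-2))) - 6 = (10 + 10 + 5*(-16) + 5*(-16)) - 6 = (10 + 10 - 80 - 80) - 6 = -140 - 6 = -146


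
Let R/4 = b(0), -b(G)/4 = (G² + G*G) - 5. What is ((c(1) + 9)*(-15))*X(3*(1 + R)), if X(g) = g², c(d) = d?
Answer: -8857350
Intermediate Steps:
b(G) = 20 - 8*G² (b(G) = -4*((G² + G*G) - 5) = -4*((G² + G²) - 5) = -4*(2*G² - 5) = -4*(-5 + 2*G²) = 20 - 8*G²)
R = 80 (R = 4*(20 - 8*0²) = 4*(20 - 8*0) = 4*(20 + 0) = 4*20 = 80)
((c(1) + 9)*(-15))*X(3*(1 + R)) = ((1 + 9)*(-15))*(3*(1 + 80))² = (10*(-15))*(3*81)² = -150*243² = -150*59049 = -8857350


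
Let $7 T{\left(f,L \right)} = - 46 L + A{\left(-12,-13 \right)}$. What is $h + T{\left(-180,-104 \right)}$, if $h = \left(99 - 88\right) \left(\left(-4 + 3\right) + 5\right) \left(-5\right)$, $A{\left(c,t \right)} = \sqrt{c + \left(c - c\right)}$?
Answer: $\frac{3244}{7} + \frac{2 i \sqrt{3}}{7} \approx 463.43 + 0.49487 i$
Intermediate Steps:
$A{\left(c,t \right)} = \sqrt{c}$ ($A{\left(c,t \right)} = \sqrt{c + 0} = \sqrt{c}$)
$T{\left(f,L \right)} = - \frac{46 L}{7} + \frac{2 i \sqrt{3}}{7}$ ($T{\left(f,L \right)} = \frac{- 46 L + \sqrt{-12}}{7} = \frac{- 46 L + 2 i \sqrt{3}}{7} = - \frac{46 L}{7} + \frac{2 i \sqrt{3}}{7}$)
$h = -220$ ($h = 11 \left(-1 + 5\right) \left(-5\right) = 11 \cdot 4 \left(-5\right) = 11 \left(-20\right) = -220$)
$h + T{\left(-180,-104 \right)} = -220 + \left(\left(- \frac{46}{7}\right) \left(-104\right) + \frac{2 i \sqrt{3}}{7}\right) = -220 + \left(\frac{4784}{7} + \frac{2 i \sqrt{3}}{7}\right) = \frac{3244}{7} + \frac{2 i \sqrt{3}}{7}$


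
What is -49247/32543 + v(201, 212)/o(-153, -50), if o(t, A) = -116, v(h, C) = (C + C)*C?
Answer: -732734459/943747 ≈ -776.41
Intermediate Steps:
v(h, C) = 2*C² (v(h, C) = (2*C)*C = 2*C²)
-49247/32543 + v(201, 212)/o(-153, -50) = -49247/32543 + (2*212²)/(-116) = -49247*1/32543 + (2*44944)*(-1/116) = -49247/32543 + 89888*(-1/116) = -49247/32543 - 22472/29 = -732734459/943747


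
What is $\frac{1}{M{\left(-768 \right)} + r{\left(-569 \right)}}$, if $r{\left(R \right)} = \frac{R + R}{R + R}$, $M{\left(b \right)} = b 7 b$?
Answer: $\frac{1}{4128769} \approx 2.422 \cdot 10^{-7}$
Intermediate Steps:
$M{\left(b \right)} = 7 b^{2}$ ($M{\left(b \right)} = 7 b b = 7 b^{2}$)
$r{\left(R \right)} = 1$ ($r{\left(R \right)} = \frac{2 R}{2 R} = 2 R \frac{1}{2 R} = 1$)
$\frac{1}{M{\left(-768 \right)} + r{\left(-569 \right)}} = \frac{1}{7 \left(-768\right)^{2} + 1} = \frac{1}{7 \cdot 589824 + 1} = \frac{1}{4128768 + 1} = \frac{1}{4128769}$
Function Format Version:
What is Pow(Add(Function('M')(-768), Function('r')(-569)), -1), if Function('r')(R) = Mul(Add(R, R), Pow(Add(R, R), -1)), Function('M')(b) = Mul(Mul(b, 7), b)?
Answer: Rational(1, 4128769) ≈ 2.4220e-7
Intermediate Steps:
Function('M')(b) = Mul(7, Pow(b, 2)) (Function('M')(b) = Mul(Mul(7, b), b) = Mul(7, Pow(b, 2)))
Function('r')(R) = 1 (Function('r')(R) = Mul(Mul(2, R), Pow(Mul(2, R), -1)) = Mul(Mul(2, R), Mul(Rational(1, 2), Pow(R, -1))) = 1)
Pow(Add(Function('M')(-768), Function('r')(-569)), -1) = Pow(Add(Mul(7, Pow(-768, 2)), 1), -1) = Pow(Add(Mul(7, 589824), 1), -1) = Pow(Add(4128768, 1), -1) = Pow(4128769, -1) = Rational(1, 4128769)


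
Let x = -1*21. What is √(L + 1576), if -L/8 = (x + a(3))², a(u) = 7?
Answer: 2*√2 ≈ 2.8284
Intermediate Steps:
x = -21
L = -1568 (L = -8*(-21 + 7)² = -8*(-14)² = -8*196 = -1568)
√(L + 1576) = √(-1568 + 1576) = √8 = 2*√2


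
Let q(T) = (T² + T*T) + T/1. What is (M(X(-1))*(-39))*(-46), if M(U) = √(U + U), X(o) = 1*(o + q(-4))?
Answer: 5382*√6 ≈ 13183.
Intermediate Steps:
q(T) = T + 2*T² (q(T) = (T² + T²) + T*1 = 2*T² + T = T + 2*T²)
X(o) = 28 + o (X(o) = 1*(o - 4*(1 + 2*(-4))) = 1*(o - 4*(1 - 8)) = 1*(o - 4*(-7)) = 1*(o + 28) = 1*(28 + o) = 28 + o)
M(U) = √2*√U (M(U) = √(2*U) = √2*√U)
(M(X(-1))*(-39))*(-46) = ((√2*√(28 - 1))*(-39))*(-46) = ((√2*√27)*(-39))*(-46) = ((√2*(3*√3))*(-39))*(-46) = ((3*√6)*(-39))*(-46) = -117*√6*(-46) = 5382*√6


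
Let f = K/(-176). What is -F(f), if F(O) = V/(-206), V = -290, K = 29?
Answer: -145/103 ≈ -1.4078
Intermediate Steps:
f = -29/176 (f = 29/(-176) = 29*(-1/176) = -29/176 ≈ -0.16477)
F(O) = 145/103 (F(O) = -290/(-206) = -290*(-1/206) = 145/103)
-F(f) = -1*145/103 = -145/103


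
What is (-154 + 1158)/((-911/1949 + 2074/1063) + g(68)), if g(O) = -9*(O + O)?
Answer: -2080074148/2532793455 ≈ -0.82126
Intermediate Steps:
g(O) = -18*O
(-154 + 1158)/((-911/1949 + 2074/1063) + g(68)) = (-154 + 1158)/((-911/1949 + 2074/1063) - 18*68) = 1004/((-911*1/1949 + 2074*(1/1063)) - 1224) = 1004/((-911/1949 + 2074/1063) - 1224) = 1004/(3073833/2071787 - 1224) = 1004/(-2532793455/2071787) = 1004*(-2071787/2532793455) = -2080074148/2532793455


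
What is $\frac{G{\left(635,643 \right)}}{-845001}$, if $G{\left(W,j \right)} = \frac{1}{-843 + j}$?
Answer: $\frac{1}{169000200} \approx 5.9172 \cdot 10^{-9}$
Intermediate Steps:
$\frac{G{\left(635,643 \right)}}{-845001} = \frac{1}{\left(-843 + 643\right) \left(-845001\right)} = \frac{1}{-200} \left(- \frac{1}{845001}\right) = \left(- \frac{1}{200}\right) \left(- \frac{1}{845001}\right) = \frac{1}{169000200}$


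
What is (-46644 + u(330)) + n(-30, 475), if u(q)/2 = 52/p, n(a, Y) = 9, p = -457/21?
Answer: -21314379/457 ≈ -46640.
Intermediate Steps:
p = -457/21 (p = -457*1/21 = -457/21 ≈ -21.762)
u(q) = -2184/457 (u(q) = 2*(52/(-457/21)) = 2*(52*(-21/457)) = 2*(-1092/457) = -2184/457)
(-46644 + u(330)) + n(-30, 475) = (-46644 - 2184/457) + 9 = -21318492/457 + 9 = -21314379/457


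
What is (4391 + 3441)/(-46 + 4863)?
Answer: 7832/4817 ≈ 1.6259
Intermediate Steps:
(4391 + 3441)/(-46 + 4863) = 7832/4817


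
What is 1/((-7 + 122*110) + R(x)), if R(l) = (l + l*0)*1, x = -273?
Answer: 1/13140 ≈ 7.6103e-5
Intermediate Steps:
R(l) = l (R(l) = (l + 0)*1 = l*1 = l)
1/((-7 + 122*110) + R(x)) = 1/((-7 + 122*110) - 273) = 1/((-7 + 13420) - 273) = 1/(13413 - 273) = 1/13140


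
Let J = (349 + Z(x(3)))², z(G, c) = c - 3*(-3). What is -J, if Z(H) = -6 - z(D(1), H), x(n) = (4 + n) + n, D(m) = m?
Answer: -104976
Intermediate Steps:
z(G, c) = 9 + c (z(G, c) = c + 9 = 9 + c)
x(n) = 4 + 2*n
Z(H) = -15 - H (Z(H) = -6 - (9 + H) = -6 + (-9 - H) = -15 - H)
J = 104976 (J = (349 + (-15 - (4 + 2*3)))² = (349 + (-15 - (4 + 6)))² = (349 + (-15 - 1*10))² = (349 + (-15 - 10))² = (349 - 25)² = 324² = 104976)
-J = -1*104976 = -104976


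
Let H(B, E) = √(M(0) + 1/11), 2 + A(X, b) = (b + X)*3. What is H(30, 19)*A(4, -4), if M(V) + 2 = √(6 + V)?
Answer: -2*√(-231 + 121*√6)/11 ≈ -1.4702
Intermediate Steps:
M(V) = -2 + √(6 + V)
A(X, b) = -2 + 3*X + 3*b (A(X, b) = -2 + (b + X)*3 = -2 + (X + b)*3 = -2 + (3*X + 3*b) = -2 + 3*X + 3*b)
H(B, E) = √(-21/11 + √6) (H(B, E) = √((-2 + √(6 + 0)) + 1/11) = √((-2 + √6) + 1/11) = √(-21/11 + √6))
H(30, 19)*A(4, -4) = (√(-231 + 121*√6)/11)*(-2 + 3*4 + 3*(-4)) = (√(-231 + 121*√6)/11)*(-2 + 12 - 12) = (√(-231 + 121*√6)/11)*(-2) = -2*√(-231 + 121*√6)/11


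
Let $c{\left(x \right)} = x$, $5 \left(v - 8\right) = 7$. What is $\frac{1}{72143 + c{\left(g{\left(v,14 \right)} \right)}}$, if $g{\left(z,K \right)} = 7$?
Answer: $\frac{1}{72150} \approx 1.386 \cdot 10^{-5}$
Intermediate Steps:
$v = \frac{47}{5}$ ($v = 8 + \frac{1}{5} \cdot 7 = 8 + \frac{7}{5} = \frac{47}{5} \approx 9.4$)
$\frac{1}{72143 + c{\left(g{\left(v,14 \right)} \right)}} = \frac{1}{72143 + 7} = \frac{1}{72150}$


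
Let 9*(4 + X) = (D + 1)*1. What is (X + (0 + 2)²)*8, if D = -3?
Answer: -16/9 ≈ -1.7778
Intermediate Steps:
X = -38/9 (X = -4 + ((-3 + 1)*1)/9 = -4 + (-2*1)/9 = -4 + (⅑)*(-2) = -4 - 2/9 = -38/9 ≈ -4.2222)
(X + (0 + 2)²)*8 = (-38/9 + (0 + 2)²)*8 = (-38/9 + 2²)*8 = (-38/9 + 4)*8 = -2/9*8 = -16/9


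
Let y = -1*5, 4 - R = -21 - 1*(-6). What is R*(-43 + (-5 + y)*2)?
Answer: -1197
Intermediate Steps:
R = 19 (R = 4 - (-21 - 1*(-6)) = 4 - (-21 + 6) = 4 - 1*(-15) = 4 + 15 = 19)
y = -5
R*(-43 + (-5 + y)*2) = 19*(-43 + (-5 - 5)*2) = 19*(-43 - 10*2) = 19*(-43 - 20) = 19*(-63) = -1197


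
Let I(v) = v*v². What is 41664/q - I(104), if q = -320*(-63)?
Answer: -16872929/15 ≈ -1.1249e+6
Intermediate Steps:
q = 20160
I(v) = v³
41664/q - I(104) = 41664/20160 - 1*104³ = 41664*(1/20160) - 1*1124864 = 31/15 - 1124864 = -16872929/15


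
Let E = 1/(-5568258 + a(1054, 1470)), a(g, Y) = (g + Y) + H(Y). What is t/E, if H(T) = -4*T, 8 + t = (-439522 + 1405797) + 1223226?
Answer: -12199009851702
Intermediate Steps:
t = 2189493 (t = -8 + ((-439522 + 1405797) + 1223226) = -8 + (966275 + 1223226) = -8 + 2189501 = 2189493)
a(g, Y) = g - 3*Y (a(g, Y) = (g + Y) - 4*Y = (Y + g) - 4*Y = g - 3*Y)
E = -1/5571614 (E = 1/(-5568258 + (1054 - 3*1470)) = 1/(-5568258 + (1054 - 4410)) = 1/(-5568258 - 3356) = 1/(-5571614) = -1/5571614 ≈ -1.7948e-7)
t/E = 2189493/(-1/5571614) = 2189493*(-5571614) = -12199009851702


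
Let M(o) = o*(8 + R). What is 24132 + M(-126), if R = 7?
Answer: 22242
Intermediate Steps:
M(o) = 15*o (M(o) = o*(8 + 7) = o*15 = 15*o)
24132 + M(-126) = 24132 + 15*(-126) = 24132 - 1890 = 22242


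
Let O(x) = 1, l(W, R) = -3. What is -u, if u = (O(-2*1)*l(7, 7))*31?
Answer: 93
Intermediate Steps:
u = -93 (u = (1*(-3))*31 = -3*31 = -93)
-u = -1*(-93) = 93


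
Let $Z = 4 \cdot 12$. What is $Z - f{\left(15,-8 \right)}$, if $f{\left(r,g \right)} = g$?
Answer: $56$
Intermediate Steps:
$Z = 48$
$Z - f{\left(15,-8 \right)} = 48 - -8 = 48 + 8 = 56$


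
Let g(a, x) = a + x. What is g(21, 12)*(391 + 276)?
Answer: 22011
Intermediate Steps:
g(21, 12)*(391 + 276) = (21 + 12)*(391 + 276) = 33*667 = 22011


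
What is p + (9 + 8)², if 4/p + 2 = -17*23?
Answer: 113573/393 ≈ 288.99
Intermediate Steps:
p = -4/393 (p = 4/(-2 - 17*23) = 4/(-2 - 391) = 4/(-393) = 4*(-1/393) = -4/393 ≈ -0.010178)
p + (9 + 8)² = -4/393 + (9 + 8)² = -4/393 + 17² = -4/393 + 289 = 113573/393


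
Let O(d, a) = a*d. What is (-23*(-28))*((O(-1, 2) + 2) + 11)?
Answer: 7084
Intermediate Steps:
(-23*(-28))*((O(-1, 2) + 2) + 11) = (-23*(-28))*((2*(-1) + 2) + 11) = 644*((-2 + 2) + 11) = 644*(0 + 11) = 644*11 = 7084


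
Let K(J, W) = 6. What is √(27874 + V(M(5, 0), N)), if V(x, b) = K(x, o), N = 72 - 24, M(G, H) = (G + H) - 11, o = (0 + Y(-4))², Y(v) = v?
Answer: 2*√6970 ≈ 166.97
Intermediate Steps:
o = 16 (o = (0 - 4)² = (-4)² = 16)
M(G, H) = -11 + G + H
N = 48
V(x, b) = 6
√(27874 + V(M(5, 0), N)) = √(27874 + 6) = √27880 = 2*√6970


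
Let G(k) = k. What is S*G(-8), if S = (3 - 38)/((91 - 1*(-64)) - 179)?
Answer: -35/3 ≈ -11.667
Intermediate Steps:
S = 35/24 (S = -35/((91 + 64) - 179) = -35/(155 - 179) = -35/(-24) = -35*(-1/24) = 35/24 ≈ 1.4583)
S*G(-8) = (35/24)*(-8) = -35/3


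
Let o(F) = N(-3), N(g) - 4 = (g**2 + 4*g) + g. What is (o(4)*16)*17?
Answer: -544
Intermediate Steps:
N(g) = 4 + g**2 + 5*g (N(g) = 4 + ((g**2 + 4*g) + g) = 4 + (g**2 + 5*g) = 4 + g**2 + 5*g)
o(F) = -2 (o(F) = 4 + (-3)**2 + 5*(-3) = 4 + 9 - 15 = -2)
(o(4)*16)*17 = -2*16*17 = -32*17 = -544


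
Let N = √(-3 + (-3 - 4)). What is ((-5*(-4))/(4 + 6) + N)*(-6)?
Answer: -12 - 6*I*√10 ≈ -12.0 - 18.974*I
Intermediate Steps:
N = I*√10 (N = √(-3 - 7) = √(-10) = I*√10 ≈ 3.1623*I)
((-5*(-4))/(4 + 6) + N)*(-6) = ((-5*(-4))/(4 + 6) + I*√10)*(-6) = (20/10 + I*√10)*(-6) = (20*(⅒) + I*√10)*(-6) = (2 + I*√10)*(-6) = -12 - 6*I*√10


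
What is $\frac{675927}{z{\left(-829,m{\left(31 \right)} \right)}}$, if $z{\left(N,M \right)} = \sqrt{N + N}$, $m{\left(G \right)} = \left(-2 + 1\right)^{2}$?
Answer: $- \frac{675927 i \sqrt{1658}}{1658} \approx - 16600.0 i$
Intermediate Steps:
$m{\left(G \right)} = 1$ ($m{\left(G \right)} = \left(-1\right)^{2} = 1$)
$z{\left(N,M \right)} = \sqrt{2} \sqrt{N}$ ($z{\left(N,M \right)} = \sqrt{2 N} = \sqrt{2} \sqrt{N}$)
$\frac{675927}{z{\left(-829,m{\left(31 \right)} \right)}} = \frac{675927}{\sqrt{2} \sqrt{-829}} = \frac{675927}{\sqrt{2} i \sqrt{829}} = \frac{675927}{i \sqrt{1658}} = 675927 \left(- \frac{i \sqrt{1658}}{1658}\right) = - \frac{675927 i \sqrt{1658}}{1658}$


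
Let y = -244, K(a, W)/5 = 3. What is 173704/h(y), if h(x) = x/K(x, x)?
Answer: -651390/61 ≈ -10679.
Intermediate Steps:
K(a, W) = 15 (K(a, W) = 5*3 = 15)
h(x) = x/15
173704/h(y) = 173704/(((1/15)*(-244))) = 173704/(-244/15) = 173704*(-15/244) = -651390/61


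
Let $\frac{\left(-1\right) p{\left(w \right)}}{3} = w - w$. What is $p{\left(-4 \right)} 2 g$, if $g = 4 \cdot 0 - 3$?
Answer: $0$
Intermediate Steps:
$p{\left(w \right)} = 0$ ($p{\left(w \right)} = - 3 \left(w - w\right) = \left(-3\right) 0 = 0$)
$g = -3$ ($g = 0 - 3 = -3$)
$p{\left(-4 \right)} 2 g = 0 \cdot 2 \left(-3\right) = 0 \left(-3\right) = 0$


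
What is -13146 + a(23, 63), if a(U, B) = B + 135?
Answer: -12948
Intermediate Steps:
a(U, B) = 135 + B
-13146 + a(23, 63) = -13146 + (135 + 63) = -13146 + 198 = -12948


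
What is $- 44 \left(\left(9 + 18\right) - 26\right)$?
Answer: $-44$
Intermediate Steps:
$- 44 \left(\left(9 + 18\right) - 26\right) = - 44 \left(27 - 26\right) = \left(-44\right) 1 = -44$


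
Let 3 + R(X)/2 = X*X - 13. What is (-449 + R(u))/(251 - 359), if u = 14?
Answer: 89/108 ≈ 0.82407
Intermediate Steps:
R(X) = -32 + 2*X**2 (R(X) = -6 + 2*(X*X - 13) = -6 + 2*(X**2 - 13) = -6 + 2*(-13 + X**2) = -6 + (-26 + 2*X**2) = -32 + 2*X**2)
(-449 + R(u))/(251 - 359) = (-449 + (-32 + 2*14**2))/(251 - 359) = (-449 + (-32 + 2*196))/(-108) = (-449 + (-32 + 392))*(-1/108) = (-449 + 360)*(-1/108) = -89*(-1/108) = 89/108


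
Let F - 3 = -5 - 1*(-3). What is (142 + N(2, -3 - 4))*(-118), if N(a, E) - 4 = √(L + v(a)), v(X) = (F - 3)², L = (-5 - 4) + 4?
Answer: -17228 - 118*I ≈ -17228.0 - 118.0*I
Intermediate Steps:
L = -5 (L = -9 + 4 = -5)
F = 1 (F = 3 + (-5 - 1*(-3)) = 3 + (-5 + 3) = 3 - 2 = 1)
v(X) = 4 (v(X) = (1 - 3)² = (-2)² = 4)
N(a, E) = 4 + I (N(a, E) = 4 + √(-5 + 4) = 4 + √(-1) = 4 + I)
(142 + N(2, -3 - 4))*(-118) = (142 + (4 + I))*(-118) = (146 + I)*(-118) = -17228 - 118*I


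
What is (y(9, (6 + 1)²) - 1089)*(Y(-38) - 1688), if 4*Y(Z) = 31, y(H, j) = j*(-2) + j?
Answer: 3824249/2 ≈ 1.9121e+6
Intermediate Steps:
y(H, j) = -j (y(H, j) = -2*j + j = -j)
Y(Z) = 31/4 (Y(Z) = (¼)*31 = 31/4)
(y(9, (6 + 1)²) - 1089)*(Y(-38) - 1688) = (-(6 + 1)² - 1089)*(31/4 - 1688) = (-1*7² - 1089)*(-6721/4) = (-1*49 - 1089)*(-6721/4) = (-49 - 1089)*(-6721/4) = -1138*(-6721/4) = 3824249/2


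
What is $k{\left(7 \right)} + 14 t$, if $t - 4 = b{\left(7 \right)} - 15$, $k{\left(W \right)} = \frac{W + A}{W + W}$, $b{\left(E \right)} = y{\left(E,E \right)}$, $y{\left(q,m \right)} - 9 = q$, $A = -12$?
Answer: $\frac{975}{14} \approx 69.643$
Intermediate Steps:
$y{\left(q,m \right)} = 9 + q$
$b{\left(E \right)} = 9 + E$
$k{\left(W \right)} = \frac{-12 + W}{2 W}$ ($k{\left(W \right)} = \frac{W - 12}{W + W} = \frac{-12 + W}{2 W}$)
$t = 5$ ($t = 4 + \left(\left(9 + 7\right) - 15\right) = 4 + \left(16 - 15\right) = 4 + 1 = 5$)
$k{\left(7 \right)} + 14 t = \frac{-12 + 7}{2 \cdot 7} + 14 \cdot 5 = \frac{1}{2} \cdot \frac{1}{7} \left(-5\right) + 70 = - \frac{5}{14} + 70 = \frac{975}{14}$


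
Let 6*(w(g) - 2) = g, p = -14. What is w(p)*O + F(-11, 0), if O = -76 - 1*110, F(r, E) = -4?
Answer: 58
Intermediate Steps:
w(g) = 2 + g/6
O = -186 (O = -76 - 110 = -186)
w(p)*O + F(-11, 0) = (2 + (1/6)*(-14))*(-186) - 4 = (2 - 7/3)*(-186) - 4 = -1/3*(-186) - 4 = 62 - 4 = 58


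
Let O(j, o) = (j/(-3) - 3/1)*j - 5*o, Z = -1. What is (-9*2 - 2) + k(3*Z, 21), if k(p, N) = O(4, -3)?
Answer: -67/3 ≈ -22.333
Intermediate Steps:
O(j, o) = -5*o + j*(-3 - j/3) (O(j, o) = (j*(-1/3) - 3*1)*j - 5*o = (-j/3 - 3)*j - 5*o = (-3 - j/3)*j - 5*o = j*(-3 - j/3) - 5*o = -5*o + j*(-3 - j/3))
k(p, N) = -7/3 (k(p, N) = -5*(-3) - 3*4 - 1/3*4**2 = 15 - 12 - 1/3*16 = 15 - 12 - 16/3 = -7/3)
(-9*2 - 2) + k(3*Z, 21) = (-9*2 - 2) - 7/3 = (-18 - 2) - 7/3 = -20 - 7/3 = -67/3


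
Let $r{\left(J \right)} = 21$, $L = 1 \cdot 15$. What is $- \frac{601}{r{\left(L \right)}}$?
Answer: $- \frac{601}{21} \approx -28.619$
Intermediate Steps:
$L = 15$
$- \frac{601}{r{\left(L \right)}} = - \frac{601}{21}$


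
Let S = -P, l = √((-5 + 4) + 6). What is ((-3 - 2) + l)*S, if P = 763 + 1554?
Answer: 11585 - 2317*√5 ≈ 6404.0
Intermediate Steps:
l = √5 (l = √(-1 + 6) = √5 ≈ 2.2361)
P = 2317
S = -2317 (S = -1*2317 = -2317)
((-3 - 2) + l)*S = ((-3 - 2) + √5)*(-2317) = (-5 + √5)*(-2317) = 11585 - 2317*√5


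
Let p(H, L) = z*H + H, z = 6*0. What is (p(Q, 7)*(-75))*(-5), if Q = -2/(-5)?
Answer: 150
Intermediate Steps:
z = 0
Q = ⅖ (Q = -2*(-⅕) = ⅖ ≈ 0.40000)
p(H, L) = H (p(H, L) = 0*H + H = 0 + H = H)
(p(Q, 7)*(-75))*(-5) = ((⅖)*(-75))*(-5) = -30*(-5) = 150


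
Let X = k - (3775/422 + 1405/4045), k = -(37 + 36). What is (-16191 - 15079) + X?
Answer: -10703610071/341398 ≈ -31352.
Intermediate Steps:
k = -73 (k = -1*73 = -73)
X = -28094611/341398 (X = -73 - (3775/422 + 1405/4045) = -73 - (3775*(1/422) + 1405*(1/4045)) = -73 - (3775/422 + 281/809) = -73 - 1*3172557/341398 = -73 - 3172557/341398 = -28094611/341398 ≈ -82.293)
(-16191 - 15079) + X = (-16191 - 15079) - 28094611/341398 = -31270 - 28094611/341398 = -10703610071/341398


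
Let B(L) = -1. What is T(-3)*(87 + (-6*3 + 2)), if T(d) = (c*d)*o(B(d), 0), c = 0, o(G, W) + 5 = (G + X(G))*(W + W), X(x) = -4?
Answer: 0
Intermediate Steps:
o(G, W) = -5 + 2*W*(-4 + G) (o(G, W) = -5 + (G - 4)*(W + W) = -5 + (-4 + G)*(2*W) = -5 + 2*W*(-4 + G))
T(d) = 0 (T(d) = (0*d)*(-5 - 8*0 + 2*(-1)*0) = 0*(-5 + 0 + 0) = 0*(-5) = 0)
T(-3)*(87 + (-6*3 + 2)) = 0*(87 + (-6*3 + 2)) = 0*(87 + (-18 + 2)) = 0*(87 - 16) = 0*71 = 0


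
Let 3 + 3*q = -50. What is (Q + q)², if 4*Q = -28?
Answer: 5476/9 ≈ 608.44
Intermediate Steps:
Q = -7 (Q = (¼)*(-28) = -7)
q = -53/3 (q = -1 + (⅓)*(-50) = -1 - 50/3 = -53/3 ≈ -17.667)
(Q + q)² = (-7 - 53/3)² = (-74/3)² = 5476/9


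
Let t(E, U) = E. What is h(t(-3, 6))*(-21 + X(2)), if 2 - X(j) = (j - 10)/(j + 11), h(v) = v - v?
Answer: 0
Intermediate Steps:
h(v) = 0
X(j) = 2 - (-10 + j)/(11 + j) (X(j) = 2 - (j - 10)/(j + 11) = 2 - (-10 + j)/(11 + j))
h(t(-3, 6))*(-21 + X(2)) = 0*(-21 + (32 + 2)/(11 + 2)) = 0*(-21 + 34/13) = 0*(-239/13) = 0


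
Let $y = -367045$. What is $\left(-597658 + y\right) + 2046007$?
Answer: $1081304$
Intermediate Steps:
$\left(-597658 + y\right) + 2046007 = \left(-597658 - 367045\right) + 2046007 = -964703 + 2046007 = 1081304$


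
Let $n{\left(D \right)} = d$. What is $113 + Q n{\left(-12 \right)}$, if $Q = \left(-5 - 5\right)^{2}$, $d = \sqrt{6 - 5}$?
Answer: $213$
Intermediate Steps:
$d = 1$ ($d = \sqrt{6 + \left(0 - 5\right)} = \sqrt{6 - 5} = \sqrt{1} = 1$)
$Q = 100$ ($Q = \left(-10\right)^{2} = 100$)
$n{\left(D \right)} = 1$
$113 + Q n{\left(-12 \right)} = 113 + 100 \cdot 1 = 113 + 100 = 213$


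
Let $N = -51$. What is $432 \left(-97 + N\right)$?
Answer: $-63936$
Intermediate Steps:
$432 \left(-97 + N\right) = 432 \left(-97 - 51\right) = 432 \left(-148\right) = -63936$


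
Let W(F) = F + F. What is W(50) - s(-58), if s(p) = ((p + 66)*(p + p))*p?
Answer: -53724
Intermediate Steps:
W(F) = 2*F
s(p) = 2*p**2*(66 + p) (s(p) = ((66 + p)*(2*p))*p = (2*p*(66 + p))*p = 2*p**2*(66 + p))
W(50) - s(-58) = 2*50 - 2*(-58)**2*(66 - 58) = 100 - 2*3364*8 = 100 - 1*53824 = 100 - 53824 = -53724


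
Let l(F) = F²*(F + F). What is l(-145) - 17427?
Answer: -6114677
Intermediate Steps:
l(F) = 2*F³ (l(F) = F²*(2*F) = 2*F³)
l(-145) - 17427 = 2*(-145)³ - 17427 = 2*(-3048625) - 17427 = -6097250 - 17427 = -6114677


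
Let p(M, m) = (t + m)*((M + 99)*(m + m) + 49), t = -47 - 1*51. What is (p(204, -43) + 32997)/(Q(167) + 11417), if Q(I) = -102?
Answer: 3700266/11315 ≈ 327.02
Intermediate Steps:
t = -98 (t = -47 - 51 = -98)
p(M, m) = (-98 + m)*(49 + 2*m*(99 + M)) (p(M, m) = (-98 + m)*((M + 99)*(m + m) + 49) = (-98 + m)*((99 + M)*(2*m) + 49) = (-98 + m)*(2*m*(99 + M) + 49) = (-98 + m)*(49 + 2*m*(99 + M)))
(p(204, -43) + 32997)/(Q(167) + 11417) = ((-4802 - 19355*(-43) + 198*(-43)² - 196*204*(-43) + 2*204*(-43)²) + 32997)/(-102 + 11417) = ((-4802 + 832265 + 198*1849 + 1719312 + 2*204*1849) + 32997)/11315 = ((-4802 + 832265 + 366102 + 1719312 + 754392) + 32997)*(1/11315) = (3667269 + 32997)*(1/11315) = 3700266*(1/11315) = 3700266/11315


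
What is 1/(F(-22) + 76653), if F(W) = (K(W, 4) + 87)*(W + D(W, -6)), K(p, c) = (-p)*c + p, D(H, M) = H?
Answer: 1/69921 ≈ 1.4302e-5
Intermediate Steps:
K(p, c) = p - c*p (K(p, c) = -c*p + p = p - c*p)
F(W) = 2*W*(87 - 3*W) (F(W) = (W*(1 - 1*4) + 87)*(W + W) = (W*(1 - 4) + 87)*(2*W) = (W*(-3) + 87)*(2*W) = (-3*W + 87)*(2*W) = (87 - 3*W)*(2*W) = 2*W*(87 - 3*W))
1/(F(-22) + 76653) = 1/(6*(-22)*(29 - 1*(-22)) + 76653) = 1/(6*(-22)*(29 + 22) + 76653) = 1/(6*(-22)*51 + 76653) = 1/(-6732 + 76653) = 1/69921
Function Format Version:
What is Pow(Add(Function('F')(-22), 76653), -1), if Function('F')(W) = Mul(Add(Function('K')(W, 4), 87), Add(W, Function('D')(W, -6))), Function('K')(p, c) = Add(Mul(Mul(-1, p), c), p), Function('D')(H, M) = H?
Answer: Rational(1, 69921) ≈ 1.4302e-5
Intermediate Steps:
Function('K')(p, c) = Add(p, Mul(-1, c, p)) (Function('K')(p, c) = Add(Mul(-1, c, p), p) = Add(p, Mul(-1, c, p)))
Function('F')(W) = Mul(2, W, Add(87, Mul(-3, W))) (Function('F')(W) = Mul(Add(Mul(W, Add(1, Mul(-1, 4))), 87), Add(W, W)) = Mul(Add(Mul(W, Add(1, -4)), 87), Mul(2, W)) = Mul(Add(Mul(W, -3), 87), Mul(2, W)) = Mul(Add(Mul(-3, W), 87), Mul(2, W)) = Mul(Add(87, Mul(-3, W)), Mul(2, W)) = Mul(2, W, Add(87, Mul(-3, W))))
Pow(Add(Function('F')(-22), 76653), -1) = Pow(Add(Mul(6, -22, Add(29, Mul(-1, -22))), 76653), -1) = Pow(Add(Mul(6, -22, Add(29, 22)), 76653), -1) = Pow(Add(Mul(6, -22, 51), 76653), -1) = Pow(Add(-6732, 76653), -1) = Pow(69921, -1) = Rational(1, 69921)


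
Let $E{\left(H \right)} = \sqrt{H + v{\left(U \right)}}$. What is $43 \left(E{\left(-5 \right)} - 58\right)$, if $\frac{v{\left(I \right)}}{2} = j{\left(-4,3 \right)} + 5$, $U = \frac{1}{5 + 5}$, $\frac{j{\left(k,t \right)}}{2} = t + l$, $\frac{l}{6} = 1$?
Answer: $-2494 + 43 \sqrt{41} \approx -2218.7$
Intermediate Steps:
$l = 6$ ($l = 6 \cdot 1 = 6$)
$j{\left(k,t \right)} = 12 + 2 t$ ($j{\left(k,t \right)} = 2 \left(t + 6\right) = 2 \left(6 + t\right) = 12 + 2 t$)
$U = \frac{1}{10} \approx 0.1$
$v{\left(I \right)} = 46$ ($v{\left(I \right)} = 2 \left(\left(12 + 2 \cdot 3\right) + 5\right) = 2 \left(\left(12 + 6\right) + 5\right) = 2 \left(18 + 5\right) = 2 \cdot 23 = 46$)
$E{\left(H \right)} = \sqrt{46 + H}$ ($E{\left(H \right)} = \sqrt{H + 46} = \sqrt{46 + H}$)
$43 \left(E{\left(-5 \right)} - 58\right) = 43 \left(\sqrt{46 - 5} - 58\right) = 43 \left(\sqrt{41} - 58\right) = 43 \left(-58 + \sqrt{41}\right) = -2494 + 43 \sqrt{41}$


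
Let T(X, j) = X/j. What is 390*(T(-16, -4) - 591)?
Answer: -228930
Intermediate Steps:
390*(T(-16, -4) - 591) = 390*(-16/(-4) - 591) = 390*(-16*(-1/4) - 591) = 390*(4 - 591) = 390*(-587) = -228930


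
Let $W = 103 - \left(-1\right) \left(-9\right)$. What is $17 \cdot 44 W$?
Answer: $70312$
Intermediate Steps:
$W = 94$ ($W = 103 - 9 = 94$)
$17 \cdot 44 W = 17 \cdot 44 \cdot 94 = 748 \cdot 94 = 70312$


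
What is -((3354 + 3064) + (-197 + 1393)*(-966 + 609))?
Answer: 420554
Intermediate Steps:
-((3354 + 3064) + (-197 + 1393)*(-966 + 609)) = -(6418 + 1196*(-357)) = -(6418 - 426972) = -1*(-420554) = 420554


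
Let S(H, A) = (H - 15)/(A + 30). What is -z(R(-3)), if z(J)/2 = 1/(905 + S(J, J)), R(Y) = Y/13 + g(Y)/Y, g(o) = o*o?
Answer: -232/104901 ≈ -0.0022116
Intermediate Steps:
g(o) = o²
S(H, A) = (-15 + H)/(30 + A)
R(Y) = 14*Y/13 (R(Y) = Y/13 + Y²/Y = Y*(1/13) + Y = Y/13 + Y = 14*Y/13)
z(J) = 2/(905 + (-15 + J)/(30 + J))
-z(R(-3)) = -2*(30 + (14/13)*(-3))/(3*(9045 + 302*((14/13)*(-3)))) = -2*(30 - 42/13)/(3*(9045 + 302*(-42/13))) = -2*348/(3*(9045 - 12684/13)*13) = -2*348/(3*104901/13*13) = -2*13*348/(3*104901*13) = -1*232/104901 = -232/104901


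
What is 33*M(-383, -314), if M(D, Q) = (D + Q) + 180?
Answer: -17061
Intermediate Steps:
M(D, Q) = 180 + D + Q
33*M(-383, -314) = 33*(180 - 383 - 314) = 33*(-517) = -17061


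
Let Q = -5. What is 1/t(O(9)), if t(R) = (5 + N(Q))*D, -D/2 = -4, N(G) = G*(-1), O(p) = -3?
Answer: 1/80 ≈ 0.012500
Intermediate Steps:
N(G) = -G
D = 8 (D = -2*(-4) = 8)
t(R) = 80 (t(R) = (5 - 1*(-5))*8 = (5 + 5)*8 = 10*8 = 80)
1/t(O(9)) = 1/80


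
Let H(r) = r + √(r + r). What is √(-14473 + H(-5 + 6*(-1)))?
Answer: √(-14484 + I*√22) ≈ 0.0195 + 120.35*I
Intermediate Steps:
H(r) = r + √2*√r (H(r) = r + √(2*r) = r + √2*√r)
√(-14473 + H(-5 + 6*(-1))) = √(-14473 + ((-5 + 6*(-1)) + √2*√(-5 + 6*(-1)))) = √(-14473 + ((-5 - 6) + √2*√(-5 - 6))) = √(-14473 + (-11 + √2*√(-11))) = √(-14473 + (-11 + √2*(I*√11))) = √(-14473 + (-11 + I*√22)) = √(-14484 + I*√22)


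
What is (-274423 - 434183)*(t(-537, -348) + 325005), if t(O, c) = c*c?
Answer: -316115514054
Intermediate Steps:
t(O, c) = c**2
(-274423 - 434183)*(t(-537, -348) + 325005) = (-274423 - 434183)*((-348)**2 + 325005) = -708606*(121104 + 325005) = -708606*446109 = -316115514054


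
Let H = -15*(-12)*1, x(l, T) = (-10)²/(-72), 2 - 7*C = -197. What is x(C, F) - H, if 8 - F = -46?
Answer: -3265/18 ≈ -181.39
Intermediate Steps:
C = 199/7 (C = 2/7 - ⅐*(-197) = 2/7 + 197/7 = 199/7 ≈ 28.429)
F = 54 (F = 8 - 1*(-46) = 8 + 46 = 54)
x(l, T) = -25/18 (x(l, T) = 100*(-1/72) = -25/18)
H = 180 (H = 180*1 = 180)
x(C, F) - H = -25/18 - 1*180 = -25/18 - 180 = -3265/18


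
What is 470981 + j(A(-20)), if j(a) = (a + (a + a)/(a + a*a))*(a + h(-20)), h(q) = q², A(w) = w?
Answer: 463341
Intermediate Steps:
j(a) = (400 + a)*(a + 2*a/(a + a²)) (j(a) = (a + (a + a)/(a + a*a))*(a + (-20)²) = (a + (2*a)/(a + a²))*(a + 400) = (a + 2*a/(a + a²))*(400 + a) = (400 + a)*(a + 2*a/(a + a²)))
470981 + j(A(-20)) = 470981 + (800 + (-20)³ + 401*(-20)² + 402*(-20))/(1 - 20) = 470981 + (800 - 8000 + 401*400 - 8040)/(-19) = 470981 - (800 - 8000 + 160400 - 8040)/19 = 470981 - 1/19*145160 = 470981 - 7640 = 463341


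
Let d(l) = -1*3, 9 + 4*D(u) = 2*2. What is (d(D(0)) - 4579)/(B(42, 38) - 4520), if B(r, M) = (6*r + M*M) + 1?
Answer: 4582/2823 ≈ 1.6231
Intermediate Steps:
D(u) = -5/4 (D(u) = -9/4 + (2*2)/4 = -9/4 + (¼)*4 = -9/4 + 1 = -5/4)
d(l) = -3
B(r, M) = 1 + M² + 6*r (B(r, M) = (6*r + M²) + 1 = (M² + 6*r) + 1 = 1 + M² + 6*r)
(d(D(0)) - 4579)/(B(42, 38) - 4520) = (-3 - 4579)/((1 + 38² + 6*42) - 4520) = -4582/((1 + 1444 + 252) - 4520) = -4582/(1697 - 4520) = -4582/(-2823) = -4582*(-1/2823) = 4582/2823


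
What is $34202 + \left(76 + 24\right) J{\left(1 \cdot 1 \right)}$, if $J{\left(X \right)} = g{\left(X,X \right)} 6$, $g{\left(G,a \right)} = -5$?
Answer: $31202$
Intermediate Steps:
$J{\left(X \right)} = -30$ ($J{\left(X \right)} = \left(-5\right) 6 = -30$)
$34202 + \left(76 + 24\right) J{\left(1 \cdot 1 \right)} = 34202 + \left(76 + 24\right) \left(-30\right) = 34202 + 100 \left(-30\right) = 34202 - 3000 = 31202$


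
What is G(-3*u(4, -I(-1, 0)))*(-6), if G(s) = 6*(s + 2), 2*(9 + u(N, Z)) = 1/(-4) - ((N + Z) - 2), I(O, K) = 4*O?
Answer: -2763/2 ≈ -1381.5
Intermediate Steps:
u(N, Z) = -65/8 - N/2 - Z/2 (u(N, Z) = -9 + (1/(-4) - ((N + Z) - 2))/2 = -9 + (-1/4 - (-2 + N + Z))/2 = -9 + (-1/4 + (2 - N - Z))/2 = -9 + (7/4 - N - Z)/2 = -9 + (7/8 - N/2 - Z/2) = -65/8 - N/2 - Z/2)
G(s) = 12 + 6*s (G(s) = 6*(2 + s) = 12 + 6*s)
G(-3*u(4, -I(-1, 0)))*(-6) = (12 + 6*(-3*(-65/8 - 1/2*4 - (-1)*4*(-1)/2)))*(-6) = (12 + 6*(-3*(-65/8 - 2 - (-1)*(-4)/2)))*(-6) = (12 + 6*(-3*(-65/8 - 2 - 1/2*4)))*(-6) = (12 + 6*(-3*(-65/8 - 2 - 2)))*(-6) = (12 + 6*(-3*(-97/8)))*(-6) = (12 + 6*(291/8))*(-6) = (12 + 873/4)*(-6) = (921/4)*(-6) = -2763/2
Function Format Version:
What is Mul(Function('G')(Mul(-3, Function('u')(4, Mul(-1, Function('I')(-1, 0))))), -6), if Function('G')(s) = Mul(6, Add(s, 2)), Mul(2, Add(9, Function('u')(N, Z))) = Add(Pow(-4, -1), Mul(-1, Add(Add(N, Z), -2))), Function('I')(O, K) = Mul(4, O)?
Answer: Rational(-2763, 2) ≈ -1381.5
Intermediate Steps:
Function('u')(N, Z) = Add(Rational(-65, 8), Mul(Rational(-1, 2), N), Mul(Rational(-1, 2), Z)) (Function('u')(N, Z) = Add(-9, Mul(Rational(1, 2), Add(Pow(-4, -1), Mul(-1, Add(Add(N, Z), -2))))) = Add(-9, Mul(Rational(1, 2), Add(Rational(-1, 4), Mul(-1, Add(-2, N, Z))))) = Add(-9, Mul(Rational(1, 2), Add(Rational(-1, 4), Add(2, Mul(-1, N), Mul(-1, Z))))) = Add(-9, Mul(Rational(1, 2), Add(Rational(7, 4), Mul(-1, N), Mul(-1, Z)))) = Add(-9, Add(Rational(7, 8), Mul(Rational(-1, 2), N), Mul(Rational(-1, 2), Z))) = Add(Rational(-65, 8), Mul(Rational(-1, 2), N), Mul(Rational(-1, 2), Z)))
Function('G')(s) = Add(12, Mul(6, s)) (Function('G')(s) = Mul(6, Add(2, s)) = Add(12, Mul(6, s)))
Mul(Function('G')(Mul(-3, Function('u')(4, Mul(-1, Function('I')(-1, 0))))), -6) = Mul(Add(12, Mul(6, Mul(-3, Add(Rational(-65, 8), Mul(Rational(-1, 2), 4), Mul(Rational(-1, 2), Mul(-1, Mul(4, -1))))))), -6) = Mul(Add(12, Mul(6, Mul(-3, Add(Rational(-65, 8), -2, Mul(Rational(-1, 2), Mul(-1, -4)))))), -6) = Mul(Add(12, Mul(6, Mul(-3, Add(Rational(-65, 8), -2, Mul(Rational(-1, 2), 4))))), -6) = Mul(Add(12, Mul(6, Mul(-3, Add(Rational(-65, 8), -2, -2)))), -6) = Mul(Add(12, Mul(6, Mul(-3, Rational(-97, 8)))), -6) = Mul(Add(12, Mul(6, Rational(291, 8))), -6) = Mul(Add(12, Rational(873, 4)), -6) = Mul(Rational(921, 4), -6) = Rational(-2763, 2)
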